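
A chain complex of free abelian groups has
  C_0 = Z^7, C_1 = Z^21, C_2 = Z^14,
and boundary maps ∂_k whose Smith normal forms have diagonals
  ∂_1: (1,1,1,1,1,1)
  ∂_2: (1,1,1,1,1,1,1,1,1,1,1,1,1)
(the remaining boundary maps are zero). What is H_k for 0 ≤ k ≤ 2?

H_0: b_0 = 7 − 0 − 6 = 1; torsion from ∂_1 factors > 1: none. So H_0 = Z.
H_1: b_1 = 21 − 6 − 13 = 2; torsion from ∂_2 factors > 1: none. So H_1 = Z^2.
H_2: b_2 = 14 − 13 − 0 = 1; torsion from ∂_3 factors > 1: none. So H_2 = Z.

H_0 = Z,  H_1 = Z^2,  H_2 = Z.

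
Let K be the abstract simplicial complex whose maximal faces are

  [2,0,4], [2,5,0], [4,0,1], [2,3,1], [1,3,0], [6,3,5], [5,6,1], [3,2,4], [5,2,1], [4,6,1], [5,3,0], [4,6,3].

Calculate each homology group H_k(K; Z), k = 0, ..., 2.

We work with the vertex ordering 0 < 1 < 2 < 3 < 4 < 5 < 6. The simplices of K, each written with vertices in increasing order, are:

  0-simplices (7): [0], [1], [2], [3], [4], [5], [6]
  1-simplices (18): [0,1], [0,2], [0,3], [0,4], [0,5], [1,2], [1,3], [1,4], [1,5], [1,6], [2,3], [2,4], [2,5], [3,4], [3,5], [3,6], [4,6], [5,6]
  2-simplices (12): [0,1,3], [0,1,4], [0,2,4], [0,2,5], [0,3,5], [1,2,3], [1,2,5], [1,4,6], [1,5,6], [2,3,4], [3,4,6], [3,5,6]

so the chain groups are C_0 ≅ Z^7, C_1 ≅ Z^18, C_2 ≅ Z^12.

The boundary map ∂_1: C_1 → C_0 sends each edge [p,q] (with p < q) to q − p.
The resulting 7×18 matrix has rank 6, and its Smith normal form has invariant factors (1,1,1,1,1,1).

∂_2: C_2 → C_1 maps a triangle to the signed sum of its edges. For instance
  ∂[1,2,3] = [2,3] − [1,3] + [1,2],
  ∂[0,2,4] = [2,4] − [0,4] + [0,2].
This gives a 18×12 integer matrix of rank 12; reducing to Smith normal form yields diagonal entries (1,1,1,1,1,1,1,1,1,1,1,2).

From H_k ≅ ker(∂_k) / im(∂_{k+1}) we obtain:

  H_0: rank C_0 − rank ∂_1 = 7 − 6 = 1, and the invariant factors of ∂_1 are all 1, so H_0 = Z.
  H_1: rank ker ∂_1 − rank ∂_2 = (18 − 6) − 12 = 0, and ∂_2 has invariant factor 2 > 1, so H_1 = Z/2.
  H_2: rank ker ∂_2 − rank ∂_3 = (12 − 12) − 0 = 0, and there is no ∂_3, so H_2 = 0.

As a check, the Euler characteristic is 7 − 18 + 12 = 1, which agrees with 1 − 0 + 0 = 1.
(K is a triangulation of the real projective plane RP^2.)

H_0 = Z,  H_1 = Z/2,  H_2 = 0.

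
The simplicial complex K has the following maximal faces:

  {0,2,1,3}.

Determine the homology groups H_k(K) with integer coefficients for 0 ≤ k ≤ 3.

H_0 = Z,  H_1 = 0,  H_2 = 0,  H_3 = 0.

K has 4 vertices, 6 edges, 4 triangles, 1 3-simplex.
rank ∂_0 = 0, rank ∂_1 = 3 ⇒ b_0 = 4 − 0 − 3 = 1; all invariant factors of ∂_1 are 1 so no torsion. So H_0 ≅ Z.
rank ∂_1 = 3, rank ∂_2 = 3 ⇒ b_1 = 6 − 3 − 3 = 0; all invariant factors of ∂_2 are 1 so no torsion. So H_1 ≅ 0.
rank ∂_2 = 3, rank ∂_3 = 1 ⇒ b_2 = 4 − 3 − 1 = 0; all invariant factors of ∂_3 are 1 so no torsion. So H_2 ≅ 0.
rank ∂_3 = 1, rank ∂_4 = 0 ⇒ b_3 = 1 − 1 − 0 = 0. So H_3 ≅ 0.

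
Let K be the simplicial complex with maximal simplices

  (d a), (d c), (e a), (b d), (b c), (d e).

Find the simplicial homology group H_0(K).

Fix the vertex order a < b < c < d < e and write every simplex with vertices in increasing order. Then dim K = 1 and the simplices of K are:

  0-simplices (5): a, b, c, d, e
  1-simplices (6): ad, ae, bc, bd, cd, de

giving chain groups C_0 ≅ Z^5, C_1 ≅ Z^6.

The boundary map ∂_1: C_1 → C_0 sends each edge [p,q] (with p < q) to q − p.
The resulting 5×6 matrix has rank 4, and its Smith normal form has invariant factors (1,1,1,1).

From H_k ≅ ker(∂_k) / im(∂_{k+1}) we obtain:

  H_0: rank C_0 − rank ∂_1 = 5 − 4 = 1, and the invariant factors of ∂_1 are all 1, so H_0 = Z.

(K is a triangulation of a wedge of 2 circles.)

H_0 ≅ Z.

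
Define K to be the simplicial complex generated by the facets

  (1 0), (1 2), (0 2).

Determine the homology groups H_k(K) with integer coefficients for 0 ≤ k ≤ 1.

H_0 ≅ Z,  H_1 ≅ Z.

K has 3 vertices, 3 edges.
rank ∂_0 = 0, rank ∂_1 = 2 ⇒ b_0 = 3 − 0 − 2 = 1; all invariant factors of ∂_1 are 1 so no torsion. So H_0 ≅ Z.
rank ∂_1 = 2, rank ∂_2 = 0 ⇒ b_1 = 3 − 2 − 0 = 1. So H_1 ≅ Z.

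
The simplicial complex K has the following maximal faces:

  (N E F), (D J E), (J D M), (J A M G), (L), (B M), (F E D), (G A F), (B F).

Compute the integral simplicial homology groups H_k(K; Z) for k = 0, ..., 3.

H_0 = Z^2,  H_1 = Z^2,  H_2 = 0,  H_3 = 0.

Order the vertices as A < B < D < E < F < G < J < L < M < N. Listing each simplex with vertices in this order, K has dimension 3 with simplices:

  0-simplices (10): A, B, D, E, F, G, J, L, M, N
  1-simplices (18): AF, AG, AJ, AM, BF, BM, DE, DF, DJ, DM, EF, EJ, EN, FG, FN, GJ, GM, JM
  2-simplices (9): AFG, AGJ, AGM, AJM, DEF, DEJ, DJM, EFN, GJM
  3-simplices (1): AGJM

giving chain groups C_0 ≅ Z^10, C_1 ≅ Z^18, C_2 ≅ Z^9, C_3 ≅ Z^1.

Boundary ∂_1: C_1 → C_0 is given by ∂[p,q] = [q] − [p]. For instance
  ∂DF = F − D.
The 10×18 boundary matrix has rank 8 and Smith normal form diag(1,1,1,1,1,1,1,1).

The boundary map ∂_2: C_2 → C_1 sends each 2-simplex [p,q,r] to [q,r] − [p,r] + [p,q]. For instance
  ∂AJM = JM − AM + AJ,
  ∂AGJ = GJ − AJ + AG.
The 18×9 boundary matrix has rank 8 and Smith normal form diag(1,1,1,1,1,1,1,1).

The boundary map ∂_3: C_3 → C_2 sends each 3-simplex σ to the alternating sum Σ_i (−1)^i (σ with its i-th vertex removed). For instance
  ∂AGJM = GJM − AJM + AGM − AGJ.
The resulting 9×1 matrix has rank 1, and its Smith normal form has invariant factors (1).

Reading off H_k = ker ∂_k / im ∂_{k+1}:

  H_0: rank C_0 − rank ∂_1 = 10 − 8 = 2, and the invariant factors of ∂_1 are all 1, so H_0 ≅ Z^2.
  H_1: rank ker ∂_1 − rank ∂_2 = (18 − 8) − 8 = 2, and the invariant factors of ∂_2 are all 1, so H_1 ≅ Z^2.
  H_2: rank ker ∂_2 − rank ∂_3 = (9 − 8) − 1 = 0, and the invariant factors of ∂_3 are all 1, so H_2 ≅ 0.
  H_3: rank ker ∂_3 − rank ∂_4 = (1 − 1) − 0 = 0, and there is no ∂_4, so H_3 ≅ 0.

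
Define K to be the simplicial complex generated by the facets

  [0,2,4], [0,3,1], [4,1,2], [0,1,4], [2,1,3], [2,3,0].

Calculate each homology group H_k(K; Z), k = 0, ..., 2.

H_0 = Z,  H_1 = 0,  H_2 = Z.

We work with the vertex ordering 0 < 1 < 2 < 3 < 4. The simplices of K, each written with vertices in increasing order, are:

  0-simplices (5): [0], [1], [2], [3], [4]
  1-simplices (9): [0,1], [0,2], [0,3], [0,4], [1,2], [1,3], [1,4], [2,3], [2,4]
  2-simplices (6): [0,1,3], [0,1,4], [0,2,3], [0,2,4], [1,2,3], [1,2,4]

giving chain groups C_0 ≅ Z^5, C_1 ≅ Z^9, C_2 ≅ Z^6.

Boundary ∂_1: C_1 → C_0 maps an edge to its endpoints' difference, ∂[p,q] = q − p.
The resulting 5×9 matrix has rank 4, and its Smith normal form has invariant factors (1,1,1,1).

The boundary map ∂_2: C_2 → C_1 acts by ∂[p,q,r] = [q,r] − [p,r] + [p,q]. For instance
  ∂[0,1,4] = [1,4] − [0,4] + [0,1],
  ∂[0,1,3] = [1,3] − [0,3] + [0,1].
As a 9×6 matrix over Z this has rank 5, with invariant factors (1,1,1,1,1).

Reading off H_k = ker ∂_k / im ∂_{k+1}:

  H_0: rank C_0 − rank ∂_1 = 5 − 4 = 1, and the invariant factors of ∂_1 are all 1, so H_0 = Z.
  H_1: rank ker ∂_1 − rank ∂_2 = (9 − 4) − 5 = 0, and the invariant factors of ∂_2 are all 1, so H_1 = 0.
  H_2: rank ker ∂_2 − rank ∂_3 = (6 − 5) − 0 = 1, and there is no ∂_3, so H_2 = Z.

As a check, the Euler characteristic is 5 − 9 + 6 = 2, which agrees with 1 − 0 + 1 = 2.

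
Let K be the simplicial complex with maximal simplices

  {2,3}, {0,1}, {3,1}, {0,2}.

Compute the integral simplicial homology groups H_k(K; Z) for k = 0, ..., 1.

Fix the vertex order 0 < 1 < 2 < 3 and write every simplex with vertices in increasing order. Then dim K = 1 and the simplices of K are:

  0-simplices (4): [0], [1], [2], [3]
  1-simplices (4): [0,1], [0,2], [1,3], [2,3]

giving chain groups C_0 ≅ Z^4, C_1 ≅ Z^4.

The boundary map ∂_1: C_1 → C_0 is given by ∂[p,q] = [q] − [p].
The 4×4 boundary matrix has rank 3 and Smith normal form diag(1,1,1).

Reading off H_k = ker ∂_k / im ∂_{k+1}:

  H_0: rank C_0 − rank ∂_1 = 4 − 3 = 1, and the invariant factors of ∂_1 are all 1, so H_0 ≅ Z.
  H_1: rank ker ∂_1 − rank ∂_2 = (4 − 3) − 0 = 1, and there is no ∂_2, so H_1 ≅ Z.

As a check, the Euler characteristic is 4 − 4 = 0, which agrees with 1 − 1 = 0.
(K is a triangulation of the circle S^1.)

H_0 = Z,  H_1 = Z.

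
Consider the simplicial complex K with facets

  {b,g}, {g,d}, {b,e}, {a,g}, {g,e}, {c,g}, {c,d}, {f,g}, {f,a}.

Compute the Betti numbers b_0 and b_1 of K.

Fix the vertex order a < b < c < d < e < f < g and write every simplex with vertices in increasing order. Then dim K = 1 and the simplices of K are:

  0-simplices (7): a, b, c, d, e, f, g
  1-simplices (9): af, ag, be, bg, cd, cg, dg, eg, fg

giving chain groups C_0 ≅ Z^7, C_1 ≅ Z^9.

Boundary ∂_1: C_1 → C_0 sends each edge [p,q] (with p < q) to q − p. For instance
  ∂af = f − a.
The resulting 7×9 matrix has rank 6, and its Smith normal form has invariant factors (1,1,1,1,1,1).

Computing H_k = (kernel of ∂_k) / (image of ∂_{k+1}):

  H_0: rank C_0 − rank ∂_1 = 7 − 6 = 1, and the invariant factors of ∂_1 are all 1, so H_0 = Z.
  H_1: rank ker ∂_1 − rank ∂_2 = (9 − 6) − 0 = 3, and there is no ∂_2, so H_1 = Z^3.

As a check, the Euler characteristic is 7 − 9 = -2, which agrees with 1 − 3 = -2.

Hence the Betti numbers are b_0 = 1, b_1 = 3.

b_0 = 1, b_1 = 3.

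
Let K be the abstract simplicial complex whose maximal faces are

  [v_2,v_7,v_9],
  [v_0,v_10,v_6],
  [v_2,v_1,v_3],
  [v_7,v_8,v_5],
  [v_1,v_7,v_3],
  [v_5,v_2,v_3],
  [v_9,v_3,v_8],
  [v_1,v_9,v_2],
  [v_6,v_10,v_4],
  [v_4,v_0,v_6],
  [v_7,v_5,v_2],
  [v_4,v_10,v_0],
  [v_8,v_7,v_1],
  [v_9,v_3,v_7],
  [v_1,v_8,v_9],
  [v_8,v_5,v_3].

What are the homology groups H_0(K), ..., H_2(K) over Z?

K has 11 vertices, 24 edges, 16 triangles.
rank ∂_0 = 0, rank ∂_1 = 9 ⇒ b_0 = 11 − 0 − 9 = 2; all invariant factors of ∂_1 are 1 so no torsion. So H_0 = Z^2.
rank ∂_1 = 9, rank ∂_2 = 15 ⇒ b_1 = 24 − 9 − 15 = 0; ∂_2 has invariant factor(s) [2] giving torsion. So H_1 = Z/2.
rank ∂_2 = 15, rank ∂_3 = 0 ⇒ b_2 = 16 − 15 − 0 = 1. So H_2 = Z.

H_0 ≅ Z^2,  H_1 ≅ Z/2,  H_2 ≅ Z.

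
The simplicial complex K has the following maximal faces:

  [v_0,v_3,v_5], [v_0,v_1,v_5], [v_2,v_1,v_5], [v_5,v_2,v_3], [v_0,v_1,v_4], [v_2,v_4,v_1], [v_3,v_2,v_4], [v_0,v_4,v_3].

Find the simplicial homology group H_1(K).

Take the total order v_0 < v_1 < v_2 < v_3 < v_4 < v_5 on the vertex set. Then K (dimension 2) consists of the simplices:

  0-simplices (6): [v_0], [v_1], [v_2], [v_3], [v_4], [v_5]
  1-simplices (12): [v_0,v_1], [v_0,v_3], [v_0,v_4], [v_0,v_5], [v_1,v_2], [v_1,v_4], [v_1,v_5], [v_2,v_3], [v_2,v_4], [v_2,v_5], [v_3,v_4], [v_3,v_5]
  2-simplices (8): [v_0,v_1,v_4], [v_0,v_1,v_5], [v_0,v_3,v_4], [v_0,v_3,v_5], [v_1,v_2,v_4], [v_1,v_2,v_5], [v_2,v_3,v_4], [v_2,v_3,v_5]

Hence C_0 ≅ Z^6, C_1 ≅ Z^12, C_2 ≅ Z^8.

Boundary ∂_1: C_1 → C_0 is given by ∂[p,q] = [q] − [p]. For instance
  ∂[v_0,v_4] = [v_4] − [v_0].
The resulting 6×12 matrix has rank 5, and its Smith normal form has invariant factors (1,1,1,1,1).

∂_2: C_2 → C_1 maps a triangle to the signed sum of its edges. For instance
  ∂[v_2,v_3,v_5] = [v_3,v_5] − [v_2,v_5] + [v_2,v_3],
  ∂[v_0,v_3,v_4] = [v_3,v_4] − [v_0,v_4] + [v_0,v_3].
As a 12×8 matrix over Z this has rank 7, with invariant factors (1,1,1,1,1,1,1).

From H_k ≅ ker(∂_k) / im(∂_{k+1}) we obtain:

  H_1: rank ker ∂_1 − rank ∂_2 = (12 − 5) − 7 = 0, and the invariant factors of ∂_2 are all 1, so H_1 = 0.

H_1 = 0.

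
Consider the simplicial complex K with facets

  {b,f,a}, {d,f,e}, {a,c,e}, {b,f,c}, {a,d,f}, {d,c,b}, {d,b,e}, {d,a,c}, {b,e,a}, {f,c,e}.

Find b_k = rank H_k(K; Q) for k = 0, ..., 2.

Take the total order a < b < c < d < e < f on the vertex set. Then K (dimension 2) consists of the simplices:

  0-simplices (6): a, b, c, d, e, f
  1-simplices (15): ab, ac, ad, ae, af, bc, bd, be, bf, cd, ce, cf, de, df, ef
  2-simplices (10): abe, abf, acd, ace, adf, bcd, bcf, bde, cef, def

giving chain groups C_0 ≅ Z^6, C_1 ≅ Z^15, C_2 ≅ Z^10.

The boundary map ∂_1: C_1 → C_0 sends each edge [p,q] (with p < q) to q − p.
As a 6×15 matrix over Z this has rank 5, with invariant factors (1,1,1,1,1).

The boundary map ∂_2: C_2 → C_1 acts by ∂[p,q,r] = [q,r] − [p,r] + [p,q]. For instance
  ∂def = ef − df + de,
  ∂adf = df − af + ad.
The resulting 15×10 matrix has rank 10, and its Smith normal form has invariant factors (1,1,1,1,1,1,1,1,1,2).

Reading off H_k = ker ∂_k / im ∂_{k+1}:

  H_0: rank C_0 − rank ∂_1 = 6 − 5 = 1, and the invariant factors of ∂_1 are all 1, so H_0 ≅ Z.
  H_1: rank ker ∂_1 − rank ∂_2 = (15 − 5) − 10 = 0, and ∂_2 has invariant factor 2 > 1, so H_1 ≅ Z/2.
  H_2: rank ker ∂_2 − rank ∂_3 = (10 − 10) − 0 = 0, and there is no ∂_3, so H_2 ≅ 0.

Hence the Betti numbers are b_0 = 1, b_1 = 0, b_2 = 0.

b_0 = 1, b_1 = 0, b_2 = 0.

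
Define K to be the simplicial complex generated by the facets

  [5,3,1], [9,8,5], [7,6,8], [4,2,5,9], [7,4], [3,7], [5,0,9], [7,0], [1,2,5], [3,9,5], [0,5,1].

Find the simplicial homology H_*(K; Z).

Take the total order 0 < 1 < 2 < 3 < 4 < 5 < 6 < 7 < 8 < 9 on the vertex set. Then K (dimension 3) consists of the simplices:

  0-simplices (10): [0], [1], [2], [3], [4], [5], [6], [7], [8], [9]
  1-simplices (22): [0,1], [0,5], [0,7], [0,9], [1,2], [1,3], [1,5], [2,4], [2,5], [2,9], [3,5], [3,7], [3,9], [4,5], [4,7], [4,9], [5,8], [5,9], [6,7], [6,8], [7,8], [8,9]
  2-simplices (11): [0,1,5], [0,5,9], [1,2,5], [1,3,5], [2,4,5], [2,4,9], [2,5,9], [3,5,9], [4,5,9], [5,8,9], [6,7,8]
  3-simplices (1): [2,4,5,9]

giving chain groups C_0 ≅ Z^10, C_1 ≅ Z^22, C_2 ≅ Z^11, C_3 ≅ Z^1.

Boundary ∂_1: C_1 → C_0 maps an edge to its endpoints' difference, ∂[p,q] = q − p.
The 10×22 boundary matrix has rank 9 and Smith normal form diag(1,1,1,1,1,1,1,1,1).

Boundary ∂_2: C_2 → C_1 sends each 2-simplex [p,q,r] to [q,r] − [p,r] + [p,q]. For instance
  ∂[4,5,9] = [5,9] − [4,9] + [4,5],
  ∂[6,7,8] = [7,8] − [6,8] + [6,7].
As a 22×11 matrix over Z this has rank 10, with invariant factors (1,1,1,1,1,1,1,1,1,1).

∂_3: C_3 → C_2 sends each 3-simplex σ to the alternating sum Σ_i (−1)^i (σ with its i-th vertex removed). For instance
  ∂[2,4,5,9] = [4,5,9] − [2,5,9] + [2,4,9] − [2,4,5].
This gives a 11×1 integer matrix of rank 1; reducing to Smith normal form yields diagonal entries (1).

Computing H_k = (kernel of ∂_k) / (image of ∂_{k+1}):

  H_0: rank C_0 − rank ∂_1 = 10 − 9 = 1, and the invariant factors of ∂_1 are all 1, so H_0 = Z.
  H_1: rank ker ∂_1 − rank ∂_2 = (22 − 9) − 10 = 3, and the invariant factors of ∂_2 are all 1, so H_1 = Z^3.
  H_2: rank ker ∂_2 − rank ∂_3 = (11 − 10) − 1 = 0, and the invariant factors of ∂_3 are all 1, so H_2 = 0.
  H_3: rank ker ∂_3 − rank ∂_4 = (1 − 1) − 0 = 0, and there is no ∂_4, so H_3 = 0.

H_0 = Z,  H_1 = Z^3,  H_2 = 0,  H_3 = 0.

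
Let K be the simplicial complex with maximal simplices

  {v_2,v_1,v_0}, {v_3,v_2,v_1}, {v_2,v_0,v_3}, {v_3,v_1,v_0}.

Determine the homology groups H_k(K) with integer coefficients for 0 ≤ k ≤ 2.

Order the vertices as v_0 < v_1 < v_2 < v_3. Listing each simplex with vertices in this order, K has dimension 2 with simplices:

  0-simplices (4): [v_0], [v_1], [v_2], [v_3]
  1-simplices (6): [v_0,v_1], [v_0,v_2], [v_0,v_3], [v_1,v_2], [v_1,v_3], [v_2,v_3]
  2-simplices (4): [v_0,v_1,v_2], [v_0,v_1,v_3], [v_0,v_2,v_3], [v_1,v_2,v_3]

so the chain groups are C_0 ≅ Z^4, C_1 ≅ Z^6, C_2 ≅ Z^4.

∂_1: C_1 → C_0 maps an edge to its endpoints' difference, ∂[p,q] = q − p.
This gives a 4×6 integer matrix of rank 3; reducing to Smith normal form yields diagonal entries (1,1,1).

∂_2: C_2 → C_1 acts by ∂[p,q,r] = [q,r] − [p,r] + [p,q]. For instance
  ∂[v_1,v_2,v_3] = [v_2,v_3] − [v_1,v_3] + [v_1,v_2],
  ∂[v_0,v_2,v_3] = [v_2,v_3] − [v_0,v_3] + [v_0,v_2].
The resulting 6×4 matrix has rank 3, and its Smith normal form has invariant factors (1,1,1).

Reading off H_k = ker ∂_k / im ∂_{k+1}:

  H_0: rank C_0 − rank ∂_1 = 4 − 3 = 1, and the invariant factors of ∂_1 are all 1, so H_0 = Z.
  H_1: rank ker ∂_1 − rank ∂_2 = (6 − 3) − 3 = 0, and the invariant factors of ∂_2 are all 1, so H_1 = 0.
  H_2: rank ker ∂_2 − rank ∂_3 = (4 − 3) − 0 = 1, and there is no ∂_3, so H_2 = Z.

(K is a triangulation of the 2-sphere S^2.)

H_0 = Z,  H_1 = 0,  H_2 = Z.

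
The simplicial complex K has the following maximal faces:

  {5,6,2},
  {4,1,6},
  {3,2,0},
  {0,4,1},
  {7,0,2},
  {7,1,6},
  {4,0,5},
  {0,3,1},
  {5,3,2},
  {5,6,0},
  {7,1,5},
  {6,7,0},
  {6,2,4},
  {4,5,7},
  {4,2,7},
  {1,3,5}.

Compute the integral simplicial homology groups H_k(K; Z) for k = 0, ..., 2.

H_0 ≅ Z,  H_1 ≅ Z^2,  H_2 ≅ Z.

K has 8 vertices, 24 edges, 16 triangles.
rank ∂_0 = 0, rank ∂_1 = 7 ⇒ b_0 = 8 − 0 − 7 = 1; all invariant factors of ∂_1 are 1 so no torsion. So H_0 = Z.
rank ∂_1 = 7, rank ∂_2 = 15 ⇒ b_1 = 24 − 7 − 15 = 2; all invariant factors of ∂_2 are 1 so no torsion. So H_1 = Z^2.
rank ∂_2 = 15, rank ∂_3 = 0 ⇒ b_2 = 16 − 15 − 0 = 1. So H_2 = Z.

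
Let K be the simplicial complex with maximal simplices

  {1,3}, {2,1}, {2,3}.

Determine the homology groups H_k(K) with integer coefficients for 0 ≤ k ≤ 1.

H_0 ≅ Z,  H_1 ≅ Z.

Order the vertices as 1 < 2 < 3. Listing each simplex with vertices in this order, K has dimension 1 with simplices:

  0-simplices (3): [1], [2], [3]
  1-simplices (3): [1,2], [1,3], [2,3]

Hence C_0 ≅ Z^3, C_1 ≅ Z^3.

∂_1: C_1 → C_0 maps an edge to its endpoints' difference, ∂[p,q] = q − p.
This gives a 3×3 integer matrix of rank 2; reducing to Smith normal form yields diagonal entries (1,1).

From H_k ≅ ker(∂_k) / im(∂_{k+1}) we obtain:

  H_0: rank C_0 − rank ∂_1 = 3 − 2 = 1, and the invariant factors of ∂_1 are all 1, so H_0 ≅ Z.
  H_1: rank ker ∂_1 − rank ∂_2 = (3 − 2) − 0 = 1, and there is no ∂_2, so H_1 ≅ Z.

(K is a triangulation of the circle S^1.)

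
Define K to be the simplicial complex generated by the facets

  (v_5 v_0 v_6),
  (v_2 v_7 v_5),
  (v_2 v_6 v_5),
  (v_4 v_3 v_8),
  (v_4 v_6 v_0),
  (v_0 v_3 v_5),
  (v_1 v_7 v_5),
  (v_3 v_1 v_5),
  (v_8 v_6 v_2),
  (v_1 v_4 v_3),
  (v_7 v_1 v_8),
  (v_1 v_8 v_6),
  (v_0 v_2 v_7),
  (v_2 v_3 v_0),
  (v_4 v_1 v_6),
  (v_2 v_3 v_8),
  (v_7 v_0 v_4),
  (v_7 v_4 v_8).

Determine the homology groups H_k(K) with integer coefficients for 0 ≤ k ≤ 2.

H_0 ≅ Z,  H_1 ≅ Z ⊕ Z/2,  H_2 = 0.

We work with the vertex ordering v_0 < v_1 < v_2 < v_3 < v_4 < v_5 < v_6 < v_7 < v_8. The simplices of K, each written with vertices in increasing order, are:

  0-simplices (9): [v_0], [v_1], [v_2], [v_3], [v_4], [v_5], [v_6], [v_7], [v_8]
  1-simplices (27): (27 of them)
  2-simplices (18): (18 of them)

so the chain groups are C_0 ≅ Z^9, C_1 ≅ Z^27, C_2 ≅ Z^18.

Boundary ∂_1: C_1 → C_0 maps an edge to its endpoints' difference, ∂[p,q] = q − p.
The resulting 9×27 matrix has rank 8, and its Smith normal form has invariant factors (1,1,1,1,1,1,1,1).

∂_2: C_2 → C_1 maps a triangle to the signed sum of its edges. For instance
  ∂[v_2,v_3,v_8] = [v_3,v_8] − [v_2,v_8] + [v_2,v_3],
  ∂[v_1,v_6,v_8] = [v_6,v_8] − [v_1,v_8] + [v_1,v_6].
The 27×18 boundary matrix has rank 18 and Smith normal form diag(1,1,1,1,1,1,1,1,1,1,1,1,1,1,1,1,1,2).

Computing H_k = (kernel of ∂_k) / (image of ∂_{k+1}):

  H_0: rank C_0 − rank ∂_1 = 9 − 8 = 1, and the invariant factors of ∂_1 are all 1, so H_0 ≅ Z.
  H_1: rank ker ∂_1 − rank ∂_2 = (27 − 8) − 18 = 1, and ∂_2 has invariant factor 2 > 1, so H_1 ≅ Z ⊕ Z/2.
  H_2: rank ker ∂_2 − rank ∂_3 = (18 − 18) − 0 = 0, and there is no ∂_3, so H_2 ≅ 0.

As a check, the Euler characteristic is 9 − 27 + 18 = 0, which agrees with 1 − 1 + 0 = 0.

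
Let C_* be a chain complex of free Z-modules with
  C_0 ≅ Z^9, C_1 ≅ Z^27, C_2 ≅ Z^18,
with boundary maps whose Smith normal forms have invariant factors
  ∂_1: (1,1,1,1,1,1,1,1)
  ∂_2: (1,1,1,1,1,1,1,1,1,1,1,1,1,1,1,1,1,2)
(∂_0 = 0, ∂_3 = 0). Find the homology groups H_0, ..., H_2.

H_0: b_0 = 9 − 0 − 8 = 1; torsion from ∂_1 factors > 1: none. So H_0 ≅ Z.
H_1: b_1 = 27 − 8 − 18 = 1; torsion from ∂_2 factors > 1: [2]. So H_1 ≅ Z ⊕ Z/2.
H_2: b_2 = 18 − 18 − 0 = 0; torsion from ∂_3 factors > 1: none. So H_2 ≅ 0.

H_0 ≅ Z,  H_1 ≅ Z ⊕ Z/2,  H_2 = 0.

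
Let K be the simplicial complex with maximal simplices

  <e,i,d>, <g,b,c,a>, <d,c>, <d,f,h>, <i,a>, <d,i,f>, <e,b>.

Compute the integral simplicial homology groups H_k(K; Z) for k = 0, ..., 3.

Order the vertices as a < b < c < d < e < f < g < h < i. Listing each simplex with vertices in this order, K has dimension 3 with simplices:

  0-simplices (9): a, b, c, d, e, f, g, h, i
  1-simplices (16): ab, ac, ag, ai, bc, be, bg, cd, cg, de, df, dh, di, ei, fh, fi
  2-simplices (7): abc, abg, acg, bcg, dei, dfh, dfi
  3-simplices (1): abcg

giving chain groups C_0 ≅ Z^9, C_1 ≅ Z^16, C_2 ≅ Z^7, C_3 ≅ Z^1.

The boundary map ∂_1: C_1 → C_0 sends each edge [p,q] (with p < q) to q − p.
This gives a 9×16 integer matrix of rank 8; reducing to Smith normal form yields diagonal entries (1,1,1,1,1,1,1,1).

The boundary map ∂_2: C_2 → C_1 acts by ∂[p,q,r] = [q,r] − [p,r] + [p,q]. For instance
  ∂dfi = fi − di + df,
  ∂abc = bc − ac + ab.
As a 16×7 matrix over Z this has rank 6, with invariant factors (1,1,1,1,1,1).

The boundary map ∂_3: C_3 → C_2 sends each 3-simplex σ to the alternating sum Σ_i (−1)^i (σ with its i-th vertex removed). For instance
  ∂abcg = bcg − acg + abg − abc.
This gives a 7×1 integer matrix of rank 1; reducing to Smith normal form yields diagonal entries (1).

From H_k ≅ ker(∂_k) / im(∂_{k+1}) we obtain:

  H_0: rank C_0 − rank ∂_1 = 9 − 8 = 1, and the invariant factors of ∂_1 are all 1, so H_0 ≅ Z.
  H_1: rank ker ∂_1 − rank ∂_2 = (16 − 8) − 6 = 2, and the invariant factors of ∂_2 are all 1, so H_1 ≅ Z^2.
  H_2: rank ker ∂_2 − rank ∂_3 = (7 − 6) − 1 = 0, and the invariant factors of ∂_3 are all 1, so H_2 ≅ 0.
  H_3: rank ker ∂_3 − rank ∂_4 = (1 − 1) − 0 = 0, and there is no ∂_4, so H_3 ≅ 0.

H_0 ≅ Z,  H_1 ≅ Z^2,  H_2 = 0,  H_3 = 0.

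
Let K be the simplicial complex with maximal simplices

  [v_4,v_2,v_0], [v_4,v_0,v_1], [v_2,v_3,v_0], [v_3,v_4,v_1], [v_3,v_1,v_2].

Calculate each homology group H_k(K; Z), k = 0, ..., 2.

H_0 ≅ Z,  H_1 ≅ Z,  H_2 = 0.

Fix the vertex order v_0 < v_1 < v_2 < v_3 < v_4 and write every simplex with vertices in increasing order. Then dim K = 2 and the simplices of K are:

  0-simplices (5): [v_0], [v_1], [v_2], [v_3], [v_4]
  1-simplices (10): [v_0,v_1], [v_0,v_2], [v_0,v_3], [v_0,v_4], [v_1,v_2], [v_1,v_3], [v_1,v_4], [v_2,v_3], [v_2,v_4], [v_3,v_4]
  2-simplices (5): [v_0,v_1,v_4], [v_0,v_2,v_3], [v_0,v_2,v_4], [v_1,v_2,v_3], [v_1,v_3,v_4]

giving chain groups C_0 ≅ Z^5, C_1 ≅ Z^10, C_2 ≅ Z^5.

The boundary map ∂_1: C_1 → C_0 is given by ∂[p,q] = [q] − [p]. For instance
  ∂[v_1,v_3] = [v_3] − [v_1].
As a 5×10 matrix over Z this has rank 4, with invariant factors (1,1,1,1).

Boundary ∂_2: C_2 → C_1 sends each 2-simplex [p,q,r] to [q,r] − [p,r] + [p,q]. For instance
  ∂[v_1,v_3,v_4] = [v_3,v_4] − [v_1,v_4] + [v_1,v_3],
  ∂[v_0,v_1,v_4] = [v_1,v_4] − [v_0,v_4] + [v_0,v_1].
As a 10×5 matrix over Z this has rank 5, with invariant factors (1,1,1,1,1).

Reading off H_k = ker ∂_k / im ∂_{k+1}:

  H_0: rank C_0 − rank ∂_1 = 5 − 4 = 1, and the invariant factors of ∂_1 are all 1, so H_0 = Z.
  H_1: rank ker ∂_1 − rank ∂_2 = (10 − 4) − 5 = 1, and the invariant factors of ∂_2 are all 1, so H_1 = Z.
  H_2: rank ker ∂_2 − rank ∂_3 = (5 − 5) − 0 = 0, and there is no ∂_3, so H_2 = 0.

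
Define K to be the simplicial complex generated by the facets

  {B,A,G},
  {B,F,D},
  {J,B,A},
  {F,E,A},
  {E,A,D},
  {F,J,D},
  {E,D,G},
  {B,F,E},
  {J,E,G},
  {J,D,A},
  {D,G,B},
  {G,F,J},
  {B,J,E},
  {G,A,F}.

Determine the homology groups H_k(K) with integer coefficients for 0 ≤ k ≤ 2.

H_0 = Z,  H_1 = Z^2,  H_2 = Z.

Fix the vertex order A < B < D < E < F < G < J and write every simplex with vertices in increasing order. Then dim K = 2 and the simplices of K are:

  0-simplices (7): A, B, D, E, F, G, J
  1-simplices (21): AB, AD, AE, AF, AG, AJ, BD, BE, BF, BG, BJ, DE, DF, DG, DJ, EF, EG, EJ, FG, FJ, GJ
  2-simplices (14): ABG, ABJ, ADE, ADJ, AEF, AFG, BDF, BDG, BEF, BEJ, DEG, DFJ, EGJ, FGJ

so the chain groups are C_0 ≅ Z^7, C_1 ≅ Z^21, C_2 ≅ Z^14.

∂_1: C_1 → C_0 is given by ∂[p,q] = [q] − [p]. For instance
  ∂EF = F − E.
The resulting 7×21 matrix has rank 6, and its Smith normal form has invariant factors (1,1,1,1,1,1).

Boundary ∂_2: C_2 → C_1 maps a triangle to the signed sum of its edges. For instance
  ∂BDF = DF − BF + BD,
  ∂AEF = EF − AF + AE.
The resulting 21×14 matrix has rank 13, and its Smith normal form has invariant factors (1,1,1,1,1,1,1,1,1,1,1,1,1).

Computing H_k = (kernel of ∂_k) / (image of ∂_{k+1}):

  H_0: rank C_0 − rank ∂_1 = 7 − 6 = 1, and the invariant factors of ∂_1 are all 1, so H_0 ≅ Z.
  H_1: rank ker ∂_1 − rank ∂_2 = (21 − 6) − 13 = 2, and the invariant factors of ∂_2 are all 1, so H_1 ≅ Z^2.
  H_2: rank ker ∂_2 − rank ∂_3 = (14 − 13) − 0 = 1, and there is no ∂_3, so H_2 ≅ Z.

As a check, the Euler characteristic is 7 − 21 + 14 = 0, which agrees with 1 − 2 + 1 = 0.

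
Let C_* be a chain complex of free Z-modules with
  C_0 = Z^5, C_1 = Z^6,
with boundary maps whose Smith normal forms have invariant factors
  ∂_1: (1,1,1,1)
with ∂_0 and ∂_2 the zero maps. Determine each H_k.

H_0 ≅ Z,  H_1 ≅ Z^2.

H_0: b_0 = 5 − 0 − 4 = 1; torsion from ∂_1 factors > 1: none. So H_0 ≅ Z.
H_1: b_1 = 6 − 4 − 0 = 2; torsion from ∂_2 factors > 1: none. So H_1 ≅ Z^2.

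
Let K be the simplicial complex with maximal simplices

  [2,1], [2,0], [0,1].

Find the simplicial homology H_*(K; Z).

Take the total order 0 < 1 < 2 on the vertex set. Then K (dimension 1) consists of the simplices:

  0-simplices (3): [0], [1], [2]
  1-simplices (3): [0,1], [0,2], [1,2]

Hence C_0 ≅ Z^3, C_1 ≅ Z^3.

∂_1: C_1 → C_0 maps an edge to its endpoints' difference, ∂[p,q] = q − p.
This gives a 3×3 integer matrix of rank 2; reducing to Smith normal form yields diagonal entries (1,1).

Computing H_k = (kernel of ∂_k) / (image of ∂_{k+1}):

  H_0: rank C_0 − rank ∂_1 = 3 − 2 = 1, and the invariant factors of ∂_1 are all 1, so H_0 = Z.
  H_1: rank ker ∂_1 − rank ∂_2 = (3 − 2) − 0 = 1, and there is no ∂_2, so H_1 = Z.

As a check, the Euler characteristic is 3 − 3 = 0, which agrees with 1 − 1 = 0.

H_0 ≅ Z,  H_1 ≅ Z.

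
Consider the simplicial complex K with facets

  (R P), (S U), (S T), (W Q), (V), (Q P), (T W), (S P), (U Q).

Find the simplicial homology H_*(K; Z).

H_0 = Z^2,  H_1 = Z^2.

Fix the vertex order P < Q < R < S < T < U < V < W and write every simplex with vertices in increasing order. Then dim K = 1 and the simplices of K are:

  0-simplices (8): P, Q, R, S, T, U, V, W
  1-simplices (8): PQ, PR, PS, QU, QW, ST, SU, TW

Hence C_0 ≅ Z^8, C_1 ≅ Z^8.

Boundary ∂_1: C_1 → C_0 sends each edge [p,q] (with p < q) to q − p. For instance
  ∂PS = S − P.
The 8×8 boundary matrix has rank 6 and Smith normal form diag(1,1,1,1,1,1).

Computing H_k = (kernel of ∂_k) / (image of ∂_{k+1}):

  H_0: rank C_0 − rank ∂_1 = 8 − 6 = 2, and the invariant factors of ∂_1 are all 1, so H_0 ≅ Z^2.
  H_1: rank ker ∂_1 − rank ∂_2 = (8 − 6) − 0 = 2, and there is no ∂_2, so H_1 ≅ Z^2.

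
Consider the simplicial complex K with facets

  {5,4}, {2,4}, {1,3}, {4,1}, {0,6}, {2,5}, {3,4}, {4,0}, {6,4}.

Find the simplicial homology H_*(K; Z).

K has 7 vertices, 9 edges.
rank ∂_0 = 0, rank ∂_1 = 6 ⇒ b_0 = 7 − 0 − 6 = 1; all invariant factors of ∂_1 are 1 so no torsion. So H_0 ≅ Z.
rank ∂_1 = 6, rank ∂_2 = 0 ⇒ b_1 = 9 − 6 − 0 = 3. So H_1 ≅ Z^3.

H_0 ≅ Z,  H_1 ≅ Z^3.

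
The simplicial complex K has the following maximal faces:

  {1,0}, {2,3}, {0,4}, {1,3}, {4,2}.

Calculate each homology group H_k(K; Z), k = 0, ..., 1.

K has 5 vertices, 5 edges.
rank ∂_0 = 0, rank ∂_1 = 4 ⇒ b_0 = 5 − 0 − 4 = 1; all invariant factors of ∂_1 are 1 so no torsion. So H_0 ≅ Z.
rank ∂_1 = 4, rank ∂_2 = 0 ⇒ b_1 = 5 − 4 − 0 = 1. So H_1 ≅ Z.

H_0 = Z,  H_1 = Z.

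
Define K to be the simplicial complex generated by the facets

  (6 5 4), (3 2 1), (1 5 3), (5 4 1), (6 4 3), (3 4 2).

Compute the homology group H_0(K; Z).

Order the vertices as 1 < 2 < 3 < 4 < 5 < 6. Listing each simplex with vertices in this order, K has dimension 2 with simplices:

  0-simplices (6): [1], [2], [3], [4], [5], [6]
  1-simplices (12): [1,2], [1,3], [1,4], [1,5], [2,3], [2,4], [3,4], [3,5], [3,6], [4,5], [4,6], [5,6]
  2-simplices (6): [1,2,3], [1,3,5], [1,4,5], [2,3,4], [3,4,6], [4,5,6]

giving chain groups C_0 ≅ Z^6, C_1 ≅ Z^12, C_2 ≅ Z^6.

Boundary ∂_1: C_1 → C_0 is given by ∂[p,q] = [q] − [p]. For instance
  ∂[3,5] = [5] − [3].
The resulting 6×12 matrix has rank 5, and its Smith normal form has invariant factors (1,1,1,1,1).

∂_2: C_2 → C_1 sends each 2-simplex [p,q,r] to [q,r] − [p,r] + [p,q]. For instance
  ∂[3,4,6] = [4,6] − [3,6] + [3,4],
  ∂[1,4,5] = [4,5] − [1,5] + [1,4].
As a 12×6 matrix over Z this has rank 6, with invariant factors (1,1,1,1,1,1).

Now H_k = ker ∂_k / im ∂_{k+1}, so:

  H_0: rank C_0 − rank ∂_1 = 6 − 5 = 1, and the invariant factors of ∂_1 are all 1, so H_0 = Z.

(K is a triangulation of the cylinder S^1 x I.)

H_0 ≅ Z.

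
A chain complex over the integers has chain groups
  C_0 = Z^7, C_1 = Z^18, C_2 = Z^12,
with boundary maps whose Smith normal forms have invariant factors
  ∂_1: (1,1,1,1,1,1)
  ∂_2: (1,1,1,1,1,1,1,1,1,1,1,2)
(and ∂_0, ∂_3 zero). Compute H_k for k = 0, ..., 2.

H_0: b_0 = 7 − 0 − 6 = 1; torsion from ∂_1 factors > 1: none. So H_0 ≅ Z.
H_1: b_1 = 18 − 6 − 12 = 0; torsion from ∂_2 factors > 1: [2]. So H_1 ≅ Z/2Z.
H_2: b_2 = 12 − 12 − 0 = 0; torsion from ∂_3 factors > 1: none. So H_2 ≅ 0.

H_0 ≅ Z,  H_1 ≅ Z/2Z,  H_2 = 0.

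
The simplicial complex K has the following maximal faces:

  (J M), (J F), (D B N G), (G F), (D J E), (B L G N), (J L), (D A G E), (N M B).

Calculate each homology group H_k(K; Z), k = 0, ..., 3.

K has 10 vertices, 22 edges, 13 triangles, 3 3-simplices.
rank ∂_0 = 0, rank ∂_1 = 9 ⇒ b_0 = 10 − 0 − 9 = 1; all invariant factors of ∂_1 are 1 so no torsion. So H_0 ≅ Z.
rank ∂_1 = 9, rank ∂_2 = 10 ⇒ b_1 = 22 − 9 − 10 = 3; all invariant factors of ∂_2 are 1 so no torsion. So H_1 ≅ Z^3.
rank ∂_2 = 10, rank ∂_3 = 3 ⇒ b_2 = 13 − 10 − 3 = 0; all invariant factors of ∂_3 are 1 so no torsion. So H_2 ≅ 0.
rank ∂_3 = 3, rank ∂_4 = 0 ⇒ b_3 = 3 − 3 − 0 = 0. So H_3 ≅ 0.

H_0 ≅ Z,  H_1 ≅ Z^3,  H_2 = 0,  H_3 = 0.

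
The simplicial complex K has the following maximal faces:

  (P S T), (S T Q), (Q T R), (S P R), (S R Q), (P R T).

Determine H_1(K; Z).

H_1 = 0.

Take the total order P < Q < R < S < T on the vertex set. Then K (dimension 2) consists of the simplices:

  0-simplices (5): P, Q, R, S, T
  1-simplices (9): PR, PS, PT, QR, QS, QT, RS, RT, ST
  2-simplices (6): PRS, PRT, PST, QRS, QRT, QST

Hence C_0 ≅ Z^5, C_1 ≅ Z^9, C_2 ≅ Z^6.

The boundary map ∂_1: C_1 → C_0 maps an edge to its endpoints' difference, ∂[p,q] = q − p. For instance
  ∂PS = S − P.
This gives a 5×9 integer matrix of rank 4; reducing to Smith normal form yields diagonal entries (1,1,1,1).

The boundary map ∂_2: C_2 → C_1 sends each 2-simplex [p,q,r] to [q,r] − [p,r] + [p,q]. For instance
  ∂PRT = RT − PT + PR,
  ∂QRS = RS − QS + QR.
As a 9×6 matrix over Z this has rank 5, with invariant factors (1,1,1,1,1).

Reading off H_k = ker ∂_k / im ∂_{k+1}:

  H_1: rank ker ∂_1 − rank ∂_2 = (9 − 4) − 5 = 0, and the invariant factors of ∂_2 are all 1, so H_1 = 0.

(K is a triangulation of the 2-sphere S^2.)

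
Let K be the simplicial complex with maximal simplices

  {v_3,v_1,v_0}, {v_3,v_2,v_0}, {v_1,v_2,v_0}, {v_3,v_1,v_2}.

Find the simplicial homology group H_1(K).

H_1 ≅ 0.

Fix the vertex order v_0 < v_1 < v_2 < v_3 and write every simplex with vertices in increasing order. Then dim K = 2 and the simplices of K are:

  0-simplices (4): [v_0], [v_1], [v_2], [v_3]
  1-simplices (6): [v_0,v_1], [v_0,v_2], [v_0,v_3], [v_1,v_2], [v_1,v_3], [v_2,v_3]
  2-simplices (4): [v_0,v_1,v_2], [v_0,v_1,v_3], [v_0,v_2,v_3], [v_1,v_2,v_3]

giving chain groups C_0 ≅ Z^4, C_1 ≅ Z^6, C_2 ≅ Z^4.

∂_1: C_1 → C_0 sends each edge [p,q] (with p < q) to q − p.
As a 4×6 matrix over Z this has rank 3, with invariant factors (1,1,1).

Boundary ∂_2: C_2 → C_1 acts by ∂[p,q,r] = [q,r] − [p,r] + [p,q]. For instance
  ∂[v_1,v_2,v_3] = [v_2,v_3] − [v_1,v_3] + [v_1,v_2],
  ∂[v_0,v_1,v_2] = [v_1,v_2] − [v_0,v_2] + [v_0,v_1].
The resulting 6×4 matrix has rank 3, and its Smith normal form has invariant factors (1,1,1).

From H_k ≅ ker(∂_k) / im(∂_{k+1}) we obtain:

  H_1: rank ker ∂_1 − rank ∂_2 = (6 − 3) − 3 = 0, and the invariant factors of ∂_2 are all 1, so H_1 = 0.

(K is a triangulation of the 2-sphere S^2.)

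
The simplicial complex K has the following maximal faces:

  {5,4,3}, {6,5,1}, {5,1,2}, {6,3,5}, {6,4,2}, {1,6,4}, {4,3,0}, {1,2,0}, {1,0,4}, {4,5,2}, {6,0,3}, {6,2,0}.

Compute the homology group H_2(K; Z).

K has 7 vertices, 18 edges, 12 triangles.
rank ∂_2 = 12, rank ∂_3 = 0 ⇒ b_2 = 12 − 12 − 0 = 0. So H_2 ≅ 0.

H_2 ≅ 0.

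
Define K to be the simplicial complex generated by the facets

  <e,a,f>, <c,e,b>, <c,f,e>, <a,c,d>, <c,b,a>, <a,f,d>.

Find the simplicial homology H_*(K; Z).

H_0 = Z,  H_1 = Z,  H_2 = 0.

We work with the vertex ordering a < b < c < d < e < f. The simplices of K, each written with vertices in increasing order, are:

  0-simplices (6): a, b, c, d, e, f
  1-simplices (12): ab, ac, ad, ae, af, bc, be, cd, ce, cf, df, ef
  2-simplices (6): abc, acd, adf, aef, bce, cef

giving chain groups C_0 ≅ Z^6, C_1 ≅ Z^12, C_2 ≅ Z^6.

∂_1: C_1 → C_0 is given by ∂[p,q] = [q] − [p]. For instance
  ∂be = e − b.
As a 6×12 matrix over Z this has rank 5, with invariant factors (1,1,1,1,1).

The boundary map ∂_2: C_2 → C_1 sends each 2-simplex [p,q,r] to [q,r] − [p,r] + [p,q]. For instance
  ∂cef = ef − cf + ce,
  ∂adf = df − af + ad.
As a 12×6 matrix over Z this has rank 6, with invariant factors (1,1,1,1,1,1).

Reading off H_k = ker ∂_k / im ∂_{k+1}:

  H_0: rank C_0 − rank ∂_1 = 6 − 5 = 1, and the invariant factors of ∂_1 are all 1, so H_0 ≅ Z.
  H_1: rank ker ∂_1 − rank ∂_2 = (12 − 5) − 6 = 1, and the invariant factors of ∂_2 are all 1, so H_1 ≅ Z.
  H_2: rank ker ∂_2 − rank ∂_3 = (6 − 6) − 0 = 0, and there is no ∂_3, so H_2 ≅ 0.

As a check, the Euler characteristic is 6 − 12 + 6 = 0, which agrees with 1 − 1 + 0 = 0.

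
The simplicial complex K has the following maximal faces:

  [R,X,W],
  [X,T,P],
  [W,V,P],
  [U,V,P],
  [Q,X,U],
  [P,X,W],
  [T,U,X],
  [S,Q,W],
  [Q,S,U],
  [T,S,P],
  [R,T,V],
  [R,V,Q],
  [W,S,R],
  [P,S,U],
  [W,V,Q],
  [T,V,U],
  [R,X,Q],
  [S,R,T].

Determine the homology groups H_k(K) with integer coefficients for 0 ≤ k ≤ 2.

K has 9 vertices, 27 edges, 18 triangles.
rank ∂_0 = 0, rank ∂_1 = 8 ⇒ b_0 = 9 − 0 − 8 = 1; all invariant factors of ∂_1 are 1 so no torsion. So H_0 ≅ Z.
rank ∂_1 = 8, rank ∂_2 = 18 ⇒ b_1 = 27 − 8 − 18 = 1; ∂_2 has invariant factor(s) [2] giving torsion. So H_1 ≅ Z ⊕ Z_2.
rank ∂_2 = 18, rank ∂_3 = 0 ⇒ b_2 = 18 − 18 − 0 = 0. So H_2 ≅ 0.

H_0 ≅ Z,  H_1 ≅ Z ⊕ Z_2,  H_2 = 0.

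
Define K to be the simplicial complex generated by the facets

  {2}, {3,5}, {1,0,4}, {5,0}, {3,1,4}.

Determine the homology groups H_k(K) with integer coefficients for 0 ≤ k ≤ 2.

H_0 = Z^2,  H_1 = Z,  H_2 = 0.

We work with the vertex ordering 0 < 1 < 2 < 3 < 4 < 5. The simplices of K, each written with vertices in increasing order, are:

  0-simplices (6): [0], [1], [2], [3], [4], [5]
  1-simplices (7): [0,1], [0,4], [0,5], [1,3], [1,4], [3,4], [3,5]
  2-simplices (2): [0,1,4], [1,3,4]

so the chain groups are C_0 ≅ Z^6, C_1 ≅ Z^7, C_2 ≅ Z^2.

∂_1: C_1 → C_0 sends each edge [p,q] (with p < q) to q − p.
This gives a 6×7 integer matrix of rank 4; reducing to Smith normal form yields diagonal entries (1,1,1,1).

Boundary ∂_2: C_2 → C_1 maps a triangle to the signed sum of its edges. For instance
  ∂[0,1,4] = [1,4] − [0,4] + [0,1],
  ∂[1,3,4] = [3,4] − [1,4] + [1,3].
The resulting 7×2 matrix has rank 2, and its Smith normal form has invariant factors (1,1).

From H_k ≅ ker(∂_k) / im(∂_{k+1}) we obtain:

  H_0: rank C_0 − rank ∂_1 = 6 − 4 = 2, and the invariant factors of ∂_1 are all 1, so H_0 ≅ Z^2.
  H_1: rank ker ∂_1 − rank ∂_2 = (7 − 4) − 2 = 1, and the invariant factors of ∂_2 are all 1, so H_1 ≅ Z.
  H_2: rank ker ∂_2 − rank ∂_3 = (2 − 2) − 0 = 0, and there is no ∂_3, so H_2 ≅ 0.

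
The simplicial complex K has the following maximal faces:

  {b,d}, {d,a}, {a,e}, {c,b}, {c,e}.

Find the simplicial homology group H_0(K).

Fix the vertex order a < b < c < d < e and write every simplex with vertices in increasing order. Then dim K = 1 and the simplices of K are:

  0-simplices (5): a, b, c, d, e
  1-simplices (5): ad, ae, bc, bd, ce

so the chain groups are C_0 ≅ Z^5, C_1 ≅ Z^5.

The boundary map ∂_1: C_1 → C_0 is given by ∂[p,q] = [q] − [p]. For instance
  ∂bd = d − b.
The resulting 5×5 matrix has rank 4, and its Smith normal form has invariant factors (1,1,1,1).

Reading off H_k = ker ∂_k / im ∂_{k+1}:

  H_0: rank C_0 − rank ∂_1 = 5 − 4 = 1, and the invariant factors of ∂_1 are all 1, so H_0 = Z.

(K is a triangulation of the circle S^1.)

H_0 ≅ Z.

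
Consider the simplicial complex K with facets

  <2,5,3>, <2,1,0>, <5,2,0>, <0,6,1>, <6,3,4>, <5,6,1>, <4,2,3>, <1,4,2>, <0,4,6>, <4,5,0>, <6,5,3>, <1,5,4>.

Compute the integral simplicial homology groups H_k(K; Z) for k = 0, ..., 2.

H_0 ≅ Z,  H_1 ≅ Z/2,  H_2 = 0.

Fix the vertex order 0 < 1 < 2 < 3 < 4 < 5 < 6 and write every simplex with vertices in increasing order. Then dim K = 2 and the simplices of K are:

  0-simplices (7): [0], [1], [2], [3], [4], [5], [6]
  1-simplices (18): [0,1], [0,2], [0,4], [0,5], [0,6], [1,2], [1,4], [1,5], [1,6], [2,3], [2,4], [2,5], [3,4], [3,5], [3,6], [4,5], [4,6], [5,6]
  2-simplices (12): [0,1,2], [0,1,6], [0,2,5], [0,4,5], [0,4,6], [1,2,4], [1,4,5], [1,5,6], [2,3,4], [2,3,5], [3,4,6], [3,5,6]

so the chain groups are C_0 ≅ Z^7, C_1 ≅ Z^18, C_2 ≅ Z^12.

The boundary map ∂_1: C_1 → C_0 sends each edge [p,q] (with p < q) to q − p. For instance
  ∂[1,6] = [6] − [1].
The 7×18 boundary matrix has rank 6 and Smith normal form diag(1,1,1,1,1,1).

The boundary map ∂_2: C_2 → C_1 acts by ∂[p,q,r] = [q,r] − [p,r] + [p,q]. For instance
  ∂[0,4,5] = [4,5] − [0,5] + [0,4],
  ∂[2,3,4] = [3,4] − [2,4] + [2,3].
This gives a 18×12 integer matrix of rank 12; reducing to Smith normal form yields diagonal entries (1,1,1,1,1,1,1,1,1,1,1,2).

Computing H_k = (kernel of ∂_k) / (image of ∂_{k+1}):

  H_0: rank C_0 − rank ∂_1 = 7 − 6 = 1, and the invariant factors of ∂_1 are all 1, so H_0 = Z.
  H_1: rank ker ∂_1 − rank ∂_2 = (18 − 6) − 12 = 0, and ∂_2 has invariant factor 2 > 1, so H_1 = Z/2.
  H_2: rank ker ∂_2 − rank ∂_3 = (12 − 12) − 0 = 0, and there is no ∂_3, so H_2 = 0.

(K is a triangulation of the real projective plane RP^2.)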